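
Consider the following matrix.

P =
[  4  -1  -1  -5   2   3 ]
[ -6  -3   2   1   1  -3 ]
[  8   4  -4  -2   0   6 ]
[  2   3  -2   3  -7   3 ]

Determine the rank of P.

Row reduce to echelon form.
R2 ← R2 + (3/2)·R1: [0, -9/2, 1/2, -13/2, 4, 3/2]
R3 ← R3 − (2)·R1: [0, 6, -2, 8, -4, 0]
R4 ← R4 − (1/2)·R1: [0, 7/2, -3/2, 11/2, -8, 3/2]
R3 ← R3 + (4/3)·R2: [0, 0, -4/3, -2/3, 4/3, 2]
R4 ← R4 + (7/9)·R2: [0, 0, -10/9, 4/9, -44/9, 8/3]
R4 ← R4 − (5/6)·R3: [0, 0, 0, 1, -6, 1]
Echelon form has 4 nonzero rows, so rank(P) = 4.

4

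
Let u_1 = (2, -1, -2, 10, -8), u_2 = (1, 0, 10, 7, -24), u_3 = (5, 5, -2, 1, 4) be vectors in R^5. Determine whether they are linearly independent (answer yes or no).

Form the matrix with these vectors as rows and row reduce.
R2 ← R2 − (1/2)·R1: [0, 1/2, 11, 2, -20]
R3 ← R3 − (5/2)·R1: [0, 15/2, 3, -24, 24]
R3 ← R3 − (15)·R2: [0, 0, -162, -54, 324]
3 nonzero rows, so the 3 vectors span a space of dimension 3.
Since 3 = 3, the vectors are linearly independent.

yes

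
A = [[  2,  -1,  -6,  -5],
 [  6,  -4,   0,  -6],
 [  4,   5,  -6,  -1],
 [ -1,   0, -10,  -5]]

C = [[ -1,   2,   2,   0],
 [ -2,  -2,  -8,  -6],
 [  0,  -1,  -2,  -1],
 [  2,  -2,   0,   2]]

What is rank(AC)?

First compute AC:
[[-10,  22,  24,   2],
 [-10,  32,  44,  12],
 [-16,   6, -20, -26],
 [ -9,  18,  18,   0]]
Now row reduce the product.
R2 ← R2 − R1: [0, 10, 20, 10]
R3 ← R3 − (8/5)·R1: [0, -146/5, -292/5, -146/5]
R4 ← R4 − (9/10)·R1: [0, -9/5, -18/5, -9/5]
R3 ← R3 + (73/25)·R2: [0, 0, 0, 0]
R4 ← R4 + (9/50)·R2: [0, 0, 0, 0]
2 nonzero rows, so rank(AC) = 2.

2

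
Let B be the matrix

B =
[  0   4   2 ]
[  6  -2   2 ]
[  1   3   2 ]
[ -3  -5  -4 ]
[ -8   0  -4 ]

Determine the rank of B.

Row reduce to echelon form.
Swap R1 ↔ R2
R3 ← R3 − (1/6)·R1: [0, 10/3, 5/3]
R4 ← R4 + (1/2)·R1: [0, -6, -3]
R5 ← R5 + (4/3)·R1: [0, -8/3, -4/3]
R3 ← R3 − (5/6)·R2: [0, 0, 0]
R4 ← R4 + (3/2)·R2: [0, 0, 0]
R5 ← R5 + (2/3)·R2: [0, 0, 0]
Echelon form has 2 nonzero rows, so rank(B) = 2.

2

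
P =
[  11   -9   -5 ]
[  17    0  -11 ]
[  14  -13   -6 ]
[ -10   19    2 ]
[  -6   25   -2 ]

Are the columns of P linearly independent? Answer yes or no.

Row reduce P to echelon form.
R2 ← R2 − (17/11)·R1: [0, 153/11, -36/11]
R3 ← R3 − (14/11)·R1: [0, -17/11, 4/11]
R4 ← R4 + (10/11)·R1: [0, 119/11, -28/11]
R5 ← R5 + (6/11)·R1: [0, 221/11, -52/11]
R3 ← R3 + (1/9)·R2: [0, 0, 0]
R4 ← R4 − (7/9)·R2: [0, 0, 0]
R5 ← R5 − (13/9)·R2: [0, 0, 0]
2 pivots among 3 columns.
Only 2 < 3 pivot columns, so the columns are linearly dependent.

no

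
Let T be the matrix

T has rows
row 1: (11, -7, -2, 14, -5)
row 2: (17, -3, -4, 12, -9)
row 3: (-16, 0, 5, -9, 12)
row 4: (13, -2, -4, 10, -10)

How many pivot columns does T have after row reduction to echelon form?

3

Row reduce to echelon form.
R2 ← R2 − (17/11)·R1: [0, 86/11, -10/11, -106/11, -14/11]
R3 ← R3 + (16/11)·R1: [0, -112/11, 23/11, 125/11, 52/11]
R4 ← R4 − (13/11)·R1: [0, 69/11, -18/11, -72/11, -45/11]
R3 ← R3 + (56/43)·R2: [0, 0, 39/43, -51/43, 132/43]
R4 ← R4 − (69/86)·R2: [0, 0, -39/43, 51/43, -132/43]
R4 ← R4 + R3: [0, 0, 0, 0, 0]
Echelon form has 3 nonzero rows, so rank(T) = 3.
Each nonzero row contributes one pivot column: 3 pivot columns.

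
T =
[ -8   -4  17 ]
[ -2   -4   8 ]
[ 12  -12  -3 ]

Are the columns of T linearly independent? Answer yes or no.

no

Row reduce T to echelon form.
R2 ← R2 − (1/4)·R1: [0, -3, 15/4]
R3 ← R3 + (3/2)·R1: [0, -18, 45/2]
R3 ← R3 − (6)·R2: [0, 0, 0]
2 pivots among 3 columns.
Only 2 < 3 pivot columns, so the columns are linearly dependent.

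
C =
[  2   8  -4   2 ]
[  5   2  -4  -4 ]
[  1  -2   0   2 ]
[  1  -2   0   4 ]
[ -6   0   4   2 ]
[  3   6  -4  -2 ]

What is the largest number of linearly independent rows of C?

Row reduce to echelon form.
R2 ← R2 − (5/2)·R1: [0, -18, 6, -9]
R3 ← R3 − (1/2)·R1: [0, -6, 2, 1]
R4 ← R4 − (1/2)·R1: [0, -6, 2, 3]
R5 ← R5 + (3)·R1: [0, 24, -8, 8]
R6 ← R6 − (3/2)·R1: [0, -6, 2, -5]
R3 ← R3 − (1/3)·R2: [0, 0, 0, 4]
R4 ← R4 − (1/3)·R2: [0, 0, 0, 6]
R5 ← R5 + (4/3)·R2: [0, 0, 0, -4]
R6 ← R6 − (1/3)·R2: [0, 0, 0, -2]
R4 ← R4 − (3/2)·R3: [0, 0, 0, 0]
R5 ← R5 + R3: [0, 0, 0, 0]
R6 ← R6 + (1/2)·R3: [0, 0, 0, 0]
Echelon form has 3 nonzero rows, so rank(C) = 3.
The rank gives the maximum number of linearly independent rows: 3.

3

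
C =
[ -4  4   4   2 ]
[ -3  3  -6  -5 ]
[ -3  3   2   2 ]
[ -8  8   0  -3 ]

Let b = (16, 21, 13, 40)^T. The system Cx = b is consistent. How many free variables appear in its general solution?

1

Row reduce the augmented matrix [C | b].
R2 ← R2 − (3/4)·R1: [0, 0, -9, -13/2, 9]
R3 ← R3 − (3/4)·R1: [0, 0, -1, 1/2, 1]
R4 ← R4 − (2)·R1: [0, 0, -8, -7, 8]
R3 ← R3 − (1/9)·R2: [0, 0, 0, 11/9, 0]
R4 ← R4 − (8/9)·R2: [0, 0, 0, -11/9, 0]
R4 ← R4 + R3: [0, 0, 0, 0, 0]
The echelon form has 3 nonzero rows, and every pivot lies in the first 4 columns, so rank(C) = rank([C|b]) = 3.
The system is consistent.
Free variables = (unknowns) − (rank) = 4 − 3 = 1.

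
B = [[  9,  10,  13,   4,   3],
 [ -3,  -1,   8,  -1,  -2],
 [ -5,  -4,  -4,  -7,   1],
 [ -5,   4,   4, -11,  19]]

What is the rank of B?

Row reduce to echelon form.
R2 ← R2 + (1/3)·R1: [0, 7/3, 37/3, 1/3, -1]
R3 ← R3 + (5/9)·R1: [0, 14/9, 29/9, -43/9, 8/3]
R4 ← R4 + (5/9)·R1: [0, 86/9, 101/9, -79/9, 62/3]
R3 ← R3 − (2/3)·R2: [0, 0, -5, -5, 10/3]
R4 ← R4 − (86/21)·R2: [0, 0, -275/7, -71/7, 520/21]
R4 ← R4 − (55/7)·R3: [0, 0, 0, 204/7, -10/7]
Echelon form has 4 nonzero rows, so rank(B) = 4.

4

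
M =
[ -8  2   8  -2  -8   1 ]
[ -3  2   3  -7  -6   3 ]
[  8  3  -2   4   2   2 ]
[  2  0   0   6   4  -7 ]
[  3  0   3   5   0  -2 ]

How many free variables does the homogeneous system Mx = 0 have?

Row reduce to echelon form.
R2 ← R2 − (3/8)·R1: [0, 5/4, 0, -25/4, -3, 21/8]
R3 ← R3 + R1: [0, 5, 6, 2, -6, 3]
R4 ← R4 + (1/4)·R1: [0, 1/2, 2, 11/2, 2, -27/4]
R5 ← R5 + (3/8)·R1: [0, 3/4, 6, 17/4, -3, -13/8]
R3 ← R3 − (4)·R2: [0, 0, 6, 27, 6, -15/2]
R4 ← R4 − (2/5)·R2: [0, 0, 2, 8, 16/5, -39/5]
R5 ← R5 − (3/5)·R2: [0, 0, 6, 8, -6/5, -16/5]
R4 ← R4 − (1/3)·R3: [0, 0, 0, -1, 6/5, -53/10]
R5 ← R5 − R3: [0, 0, 0, -19, -36/5, 43/10]
R5 ← R5 − (19)·R4: [0, 0, 0, 0, -30, 105]
5 nonzero rows, so rank(M) = 5.
M has 6 columns; by rank–nullity, nullity = 6 − 5 = 1.

1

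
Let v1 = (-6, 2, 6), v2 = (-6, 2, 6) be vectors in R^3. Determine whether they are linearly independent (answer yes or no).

no

Form the matrix with these vectors as rows and row reduce.
R2 ← R2 − R1: [0, 0, 0]
1 nonzero row, so the 2 vectors span a space of dimension 1.
Since 1 < 2, the vectors are linearly dependent.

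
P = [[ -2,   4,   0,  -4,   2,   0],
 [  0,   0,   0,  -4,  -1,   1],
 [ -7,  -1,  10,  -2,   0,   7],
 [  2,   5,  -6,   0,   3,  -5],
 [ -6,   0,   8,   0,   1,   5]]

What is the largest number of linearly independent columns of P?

3

Row reduce to echelon form.
R3 ← R3 − (7/2)·R1: [0, -15, 10, 12, -7, 7]
R4 ← R4 + R1: [0, 9, -6, -4, 5, -5]
R5 ← R5 − (3)·R1: [0, -12, 8, 12, -5, 5]
Swap R2 ↔ R3
R4 ← R4 + (3/5)·R2: [0, 0, 0, 16/5, 4/5, -4/5]
R5 ← R5 − (4/5)·R2: [0, 0, 0, 12/5, 3/5, -3/5]
R4 ← R4 + (4/5)·R3: [0, 0, 0, 0, 0, 0]
R5 ← R5 + (3/5)·R3: [0, 0, 0, 0, 0, 0]
Echelon form has 3 nonzero rows, so rank(P) = 3.
The rank gives the maximum number of linearly independent columns: 3.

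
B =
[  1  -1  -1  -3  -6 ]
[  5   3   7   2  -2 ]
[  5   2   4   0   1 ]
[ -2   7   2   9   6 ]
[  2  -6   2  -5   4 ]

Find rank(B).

5

Row reduce to echelon form.
R2 ← R2 − (5)·R1: [0, 8, 12, 17, 28]
R3 ← R3 − (5)·R1: [0, 7, 9, 15, 31]
R4 ← R4 + (2)·R1: [0, 5, 0, 3, -6]
R5 ← R5 − (2)·R1: [0, -4, 4, 1, 16]
R3 ← R3 − (7/8)·R2: [0, 0, -3/2, 1/8, 13/2]
R4 ← R4 − (5/8)·R2: [0, 0, -15/2, -61/8, -47/2]
R5 ← R5 + (1/2)·R2: [0, 0, 10, 19/2, 30]
R4 ← R4 − (5)·R3: [0, 0, 0, -33/4, -56]
R5 ← R5 + (20/3)·R3: [0, 0, 0, 31/3, 220/3]
R5 ← R5 + (124/99)·R4: [0, 0, 0, 0, 316/99]
Echelon form has 5 nonzero rows, so rank(B) = 5.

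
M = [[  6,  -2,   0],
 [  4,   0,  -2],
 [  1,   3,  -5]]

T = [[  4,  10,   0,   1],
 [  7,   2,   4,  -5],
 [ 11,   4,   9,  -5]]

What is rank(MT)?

2

First compute MT:
[[ 10,  56,  -8,  16],
 [ -6,  32, -18,  14],
 [-30,  -4, -33,  11]]
Now row reduce the product.
R2 ← R2 + (3/5)·R1: [0, 328/5, -114/5, 118/5]
R3 ← R3 + (3)·R1: [0, 164, -57, 59]
R3 ← R3 − (5/2)·R2: [0, 0, 0, 0]
2 nonzero rows, so rank(MT) = 2.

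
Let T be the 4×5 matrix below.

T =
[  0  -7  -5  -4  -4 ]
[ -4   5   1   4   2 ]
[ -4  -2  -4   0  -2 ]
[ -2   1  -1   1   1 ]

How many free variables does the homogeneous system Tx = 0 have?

Row reduce to echelon form.
Swap R1 ↔ R2
R3 ← R3 − R1: [0, -7, -5, -4, -4]
R4 ← R4 − (1/2)·R1: [0, -3/2, -3/2, -1, 0]
R3 ← R3 − R2: [0, 0, 0, 0, 0]
R4 ← R4 − (3/14)·R2: [0, 0, -3/7, -1/7, 6/7]
Swap R3 ↔ R4
3 nonzero rows, so rank(T) = 3.
T has 5 columns; by rank–nullity, nullity = 5 − 3 = 2.

2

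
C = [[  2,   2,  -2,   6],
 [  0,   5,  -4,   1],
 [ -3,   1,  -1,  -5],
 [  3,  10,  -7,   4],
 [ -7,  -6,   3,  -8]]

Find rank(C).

Row reduce to echelon form.
R3 ← R3 + (3/2)·R1: [0, 4, -4, 4]
R4 ← R4 − (3/2)·R1: [0, 7, -4, -5]
R5 ← R5 + (7/2)·R1: [0, 1, -4, 13]
R3 ← R3 − (4/5)·R2: [0, 0, -4/5, 16/5]
R4 ← R4 − (7/5)·R2: [0, 0, 8/5, -32/5]
R5 ← R5 − (1/5)·R2: [0, 0, -16/5, 64/5]
R4 ← R4 + (2)·R3: [0, 0, 0, 0]
R5 ← R5 − (4)·R3: [0, 0, 0, 0]
Echelon form has 3 nonzero rows, so rank(C) = 3.

3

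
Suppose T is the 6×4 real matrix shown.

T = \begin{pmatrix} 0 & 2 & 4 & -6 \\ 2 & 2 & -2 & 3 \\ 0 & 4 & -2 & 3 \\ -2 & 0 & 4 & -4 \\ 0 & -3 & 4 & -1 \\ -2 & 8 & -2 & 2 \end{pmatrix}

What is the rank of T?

Row reduce to echelon form.
Swap R1 ↔ R2
R4 ← R4 + R1: [0, 2, 2, -1]
R6 ← R6 + R1: [0, 10, -4, 5]
R3 ← R3 − (2)·R2: [0, 0, -10, 15]
R4 ← R4 − R2: [0, 0, -2, 5]
R5 ← R5 + (3/2)·R2: [0, 0, 10, -10]
R6 ← R6 − (5)·R2: [0, 0, -24, 35]
R4 ← R4 − (1/5)·R3: [0, 0, 0, 2]
R5 ← R5 + R3: [0, 0, 0, 5]
R6 ← R6 − (12/5)·R3: [0, 0, 0, -1]
R5 ← R5 − (5/2)·R4: [0, 0, 0, 0]
R6 ← R6 + (1/2)·R4: [0, 0, 0, 0]
Echelon form has 4 nonzero rows, so rank(T) = 4.

4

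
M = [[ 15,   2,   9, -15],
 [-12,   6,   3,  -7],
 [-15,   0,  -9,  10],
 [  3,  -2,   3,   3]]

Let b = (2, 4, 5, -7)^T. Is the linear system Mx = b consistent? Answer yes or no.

Row reduce the augmented matrix [M | b].
R2 ← R2 + (4/5)·R1: [0, 38/5, 51/5, -19, 28/5]
R3 ← R3 + R1: [0, 2, 0, -5, 7]
R4 ← R4 − (1/5)·R1: [0, -12/5, 6/5, 6, -37/5]
R3 ← R3 − (5/19)·R2: [0, 0, -51/19, 0, 105/19]
R4 ← R4 + (6/19)·R2: [0, 0, 84/19, 0, -107/19]
R4 ← R4 + (28/17)·R3: [0, 0, 0, 0, 59/17]
The echelon form has 4 nonzero rows; the last pivot sits in the augmented column, so rank(M) = 3 but rank([M|b]) = 4.
Since the ranks differ, the system is inconsistent.

no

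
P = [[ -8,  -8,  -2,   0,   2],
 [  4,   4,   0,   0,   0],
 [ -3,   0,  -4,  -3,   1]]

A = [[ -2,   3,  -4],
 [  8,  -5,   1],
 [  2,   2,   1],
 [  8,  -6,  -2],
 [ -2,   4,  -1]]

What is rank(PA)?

3

First compute PA:
[[-56,  20,  20],
 [ 24,  -8, -12],
 [-28,   5,  13]]
Now row reduce the product.
R2 ← R2 + (3/7)·R1: [0, 4/7, -24/7]
R3 ← R3 − (1/2)·R1: [0, -5, 3]
R3 ← R3 + (35/4)·R2: [0, 0, -27]
3 nonzero rows, so rank(PA) = 3.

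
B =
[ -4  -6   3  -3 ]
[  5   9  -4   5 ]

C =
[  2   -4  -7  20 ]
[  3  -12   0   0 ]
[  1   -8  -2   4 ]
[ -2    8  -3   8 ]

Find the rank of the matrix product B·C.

2

First compute BC:
[[-17,  40,  31, -92],
 [ 23, -56, -42, 124]]
Now row reduce the product.
R2 ← R2 + (23/17)·R1: [0, -32/17, -1/17, -8/17]
2 nonzero rows, so rank(BC) = 2.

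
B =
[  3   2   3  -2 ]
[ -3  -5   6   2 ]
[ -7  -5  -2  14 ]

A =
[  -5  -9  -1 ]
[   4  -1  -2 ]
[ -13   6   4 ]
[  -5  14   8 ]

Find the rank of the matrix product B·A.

3

First compute BA:
[[-36, -39, -11],
 [-93,  96,  53],
 [-29, 252, 121]]
Now row reduce the product.
R2 ← R2 − (31/12)·R1: [0, 787/4, 977/12]
R3 ← R3 − (29/36)·R1: [0, 3401/12, 4675/36]
R3 ← R3 − (3401/2361)·R2: [0, 0, 29704/2361]
3 nonzero rows, so rank(BA) = 3.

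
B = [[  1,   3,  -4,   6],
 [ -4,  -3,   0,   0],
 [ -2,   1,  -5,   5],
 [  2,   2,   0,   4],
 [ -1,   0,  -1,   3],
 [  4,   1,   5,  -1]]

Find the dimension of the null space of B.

Row reduce to echelon form.
R2 ← R2 + (4)·R1: [0, 9, -16, 24]
R3 ← R3 + (2)·R1: [0, 7, -13, 17]
R4 ← R4 − (2)·R1: [0, -4, 8, -8]
R5 ← R5 + R1: [0, 3, -5, 9]
R6 ← R6 − (4)·R1: [0, -11, 21, -25]
R3 ← R3 − (7/9)·R2: [0, 0, -5/9, -5/3]
R4 ← R4 + (4/9)·R2: [0, 0, 8/9, 8/3]
R5 ← R5 − (1/3)·R2: [0, 0, 1/3, 1]
R6 ← R6 + (11/9)·R2: [0, 0, 13/9, 13/3]
R4 ← R4 + (8/5)·R3: [0, 0, 0, 0]
R5 ← R5 + (3/5)·R3: [0, 0, 0, 0]
R6 ← R6 + (13/5)·R3: [0, 0, 0, 0]
3 nonzero rows, so rank(B) = 3.
B has 4 columns; by rank–nullity, nullity = 4 − 3 = 1.

1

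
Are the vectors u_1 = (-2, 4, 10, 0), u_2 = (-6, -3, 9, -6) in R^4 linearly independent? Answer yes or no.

yes

Form the matrix with these vectors as rows and row reduce.
R2 ← R2 − (3)·R1: [0, -15, -21, -6]
2 nonzero rows, so the 2 vectors span a space of dimension 2.
Since 2 = 2, the vectors are linearly independent.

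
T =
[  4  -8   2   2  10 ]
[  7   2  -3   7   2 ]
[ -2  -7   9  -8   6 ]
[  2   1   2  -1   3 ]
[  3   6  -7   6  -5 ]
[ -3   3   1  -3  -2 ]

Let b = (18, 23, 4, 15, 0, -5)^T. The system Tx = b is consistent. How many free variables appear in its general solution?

0

Row reduce the augmented matrix [T | b].
R2 ← R2 − (7/4)·R1: [0, 16, -13/2, 7/2, -31/2, -17/2]
R3 ← R3 + (1/2)·R1: [0, -11, 10, -7, 11, 13]
R4 ← R4 − (1/2)·R1: [0, 5, 1, -2, -2, 6]
R5 ← R5 − (3/4)·R1: [0, 12, -17/2, 9/2, -25/2, -27/2]
R6 ← R6 + (3/4)·R1: [0, -3, 5/2, -3/2, 11/2, 17/2]
R3 ← R3 + (11/16)·R2: [0, 0, 177/32, -147/32, 11/32, 229/32]
R4 ← R4 − (5/16)·R2: [0, 0, 97/32, -99/32, 91/32, 277/32]
R5 ← R5 − (3/4)·R2: [0, 0, -29/8, 15/8, -7/8, -57/8]
R6 ← R6 + (3/16)·R2: [0, 0, 41/32, -27/32, 83/32, 221/32]
R4 ← R4 − (97/177)·R3: [0, 0, 0, -34/59, 470/177, 838/177]
R5 ← R5 + (116/177)·R3: [0, 0, 0, -67/59, -115/177, -431/177]
R6 ← R6 − (41/177)·R3: [0, 0, 0, 13/59, 445/177, 929/177]
R5 ← R5 − (67/34)·R4: [0, 0, 0, 0, -100/17, -200/17]
R6 ← R6 + (13/34)·R4: [0, 0, 0, 0, 60/17, 120/17]
R6 ← R6 + (3/5)·R5: [0, 0, 0, 0, 0, 0]
The echelon form has 5 nonzero rows, and every pivot lies in the first 5 columns, so rank(T) = rank([T|b]) = 5.
The system is consistent.
Free variables = (unknowns) − (rank) = 5 − 5 = 0.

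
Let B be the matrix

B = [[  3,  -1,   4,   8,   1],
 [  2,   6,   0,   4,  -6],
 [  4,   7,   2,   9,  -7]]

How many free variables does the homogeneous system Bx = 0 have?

Row reduce to echelon form.
R2 ← R2 − (2/3)·R1: [0, 20/3, -8/3, -4/3, -20/3]
R3 ← R3 − (4/3)·R1: [0, 25/3, -10/3, -5/3, -25/3]
R3 ← R3 − (5/4)·R2: [0, 0, 0, 0, 0]
2 nonzero rows, so rank(B) = 2.
B has 5 columns; by rank–nullity, nullity = 5 − 2 = 3.

3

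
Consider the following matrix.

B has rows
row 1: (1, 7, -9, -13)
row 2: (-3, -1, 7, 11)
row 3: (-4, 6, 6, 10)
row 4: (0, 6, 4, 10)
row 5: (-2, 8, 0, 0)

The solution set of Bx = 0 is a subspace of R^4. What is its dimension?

0

Row reduce to echelon form.
R2 ← R2 + (3)·R1: [0, 20, -20, -28]
R3 ← R3 + (4)·R1: [0, 34, -30, -42]
R5 ← R5 + (2)·R1: [0, 22, -18, -26]
R3 ← R3 − (17/10)·R2: [0, 0, 4, 28/5]
R4 ← R4 − (3/10)·R2: [0, 0, 10, 92/5]
R5 ← R5 − (11/10)·R2: [0, 0, 4, 24/5]
R4 ← R4 − (5/2)·R3: [0, 0, 0, 22/5]
R5 ← R5 − R3: [0, 0, 0, -4/5]
R5 ← R5 + (2/11)·R4: [0, 0, 0, 0]
4 nonzero rows, so rank(B) = 4.
B has 4 columns; by rank–nullity, nullity = 4 − 4 = 0.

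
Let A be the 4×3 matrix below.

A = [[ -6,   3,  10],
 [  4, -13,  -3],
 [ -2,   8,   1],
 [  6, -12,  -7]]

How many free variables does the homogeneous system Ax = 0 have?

Row reduce to echelon form.
R2 ← R2 + (2/3)·R1: [0, -11, 11/3]
R3 ← R3 − (1/3)·R1: [0, 7, -7/3]
R4 ← R4 + R1: [0, -9, 3]
R3 ← R3 + (7/11)·R2: [0, 0, 0]
R4 ← R4 − (9/11)·R2: [0, 0, 0]
2 nonzero rows, so rank(A) = 2.
A has 3 columns; by rank–nullity, nullity = 3 − 2 = 1.

1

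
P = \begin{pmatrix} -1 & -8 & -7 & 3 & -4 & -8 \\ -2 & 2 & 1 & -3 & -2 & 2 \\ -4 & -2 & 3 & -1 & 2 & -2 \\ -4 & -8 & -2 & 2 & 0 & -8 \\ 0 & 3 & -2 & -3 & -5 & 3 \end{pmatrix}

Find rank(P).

Row reduce to echelon form.
R2 ← R2 − (2)·R1: [0, 18, 15, -9, 6, 18]
R3 ← R3 − (4)·R1: [0, 30, 31, -13, 18, 30]
R4 ← R4 − (4)·R1: [0, 24, 26, -10, 16, 24]
R3 ← R3 − (5/3)·R2: [0, 0, 6, 2, 8, 0]
R4 ← R4 − (4/3)·R2: [0, 0, 6, 2, 8, 0]
R5 ← R5 − (1/6)·R2: [0, 0, -9/2, -3/2, -6, 0]
R4 ← R4 − R3: [0, 0, 0, 0, 0, 0]
R5 ← R5 + (3/4)·R3: [0, 0, 0, 0, 0, 0]
Echelon form has 3 nonzero rows, so rank(P) = 3.

3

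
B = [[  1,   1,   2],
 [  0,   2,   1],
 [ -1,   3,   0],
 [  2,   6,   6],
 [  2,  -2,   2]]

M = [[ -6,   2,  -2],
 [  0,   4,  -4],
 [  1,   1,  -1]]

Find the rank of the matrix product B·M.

First compute BM:
[[ -4,   8,  -8],
 [  1,   9,  -9],
 [  6,  10, -10],
 [ -6,  34, -34],
 [-10,  -2,   2]]
Now row reduce the product.
R2 ← R2 + (1/4)·R1: [0, 11, -11]
R3 ← R3 + (3/2)·R1: [0, 22, -22]
R4 ← R4 − (3/2)·R1: [0, 22, -22]
R5 ← R5 − (5/2)·R1: [0, -22, 22]
R3 ← R3 − (2)·R2: [0, 0, 0]
R4 ← R4 − (2)·R2: [0, 0, 0]
R5 ← R5 + (2)·R2: [0, 0, 0]
2 nonzero rows, so rank(BM) = 2.

2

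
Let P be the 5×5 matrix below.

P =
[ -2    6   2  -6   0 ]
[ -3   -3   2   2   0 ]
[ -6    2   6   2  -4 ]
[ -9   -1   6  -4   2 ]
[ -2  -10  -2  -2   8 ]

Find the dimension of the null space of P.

2

Row reduce to echelon form.
R2 ← R2 − (3/2)·R1: [0, -12, -1, 11, 0]
R3 ← R3 − (3)·R1: [0, -16, 0, 20, -4]
R4 ← R4 − (9/2)·R1: [0, -28, -3, 23, 2]
R5 ← R5 − R1: [0, -16, -4, 4, 8]
R3 ← R3 − (4/3)·R2: [0, 0, 4/3, 16/3, -4]
R4 ← R4 − (7/3)·R2: [0, 0, -2/3, -8/3, 2]
R5 ← R5 − (4/3)·R2: [0, 0, -8/3, -32/3, 8]
R4 ← R4 + (1/2)·R3: [0, 0, 0, 0, 0]
R5 ← R5 + (2)·R3: [0, 0, 0, 0, 0]
3 nonzero rows, so rank(P) = 3.
P has 5 columns; by rank–nullity, nullity = 5 − 3 = 2.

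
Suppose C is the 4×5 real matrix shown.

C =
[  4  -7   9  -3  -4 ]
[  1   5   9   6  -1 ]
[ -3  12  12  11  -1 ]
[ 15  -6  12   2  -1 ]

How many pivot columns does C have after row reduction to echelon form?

3

Row reduce to echelon form.
R2 ← R2 − (1/4)·R1: [0, 27/4, 27/4, 27/4, 0]
R3 ← R3 + (3/4)·R1: [0, 27/4, 75/4, 35/4, -4]
R4 ← R4 − (15/4)·R1: [0, 81/4, -87/4, 53/4, 14]
R3 ← R3 − R2: [0, 0, 12, 2, -4]
R4 ← R4 − (3)·R2: [0, 0, -42, -7, 14]
R4 ← R4 + (7/2)·R3: [0, 0, 0, 0, 0]
Echelon form has 3 nonzero rows, so rank(C) = 3.
Each nonzero row contributes one pivot column: 3 pivot columns.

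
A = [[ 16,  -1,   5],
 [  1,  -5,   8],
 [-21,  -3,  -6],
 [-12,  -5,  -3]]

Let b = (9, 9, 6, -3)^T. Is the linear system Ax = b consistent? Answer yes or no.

Row reduce the augmented matrix [A | b].
R2 ← R2 − (1/16)·R1: [0, -79/16, 123/16, 135/16]
R3 ← R3 + (21/16)·R1: [0, -69/16, 9/16, 285/16]
R4 ← R4 + (3/4)·R1: [0, -23/4, 3/4, 15/4]
R3 ← R3 − (69/79)·R2: [0, 0, -486/79, 825/79]
R4 ← R4 − (92/79)·R2: [0, 0, -648/79, -480/79]
R4 ← R4 − (4/3)·R3: [0, 0, 0, -20]
The echelon form has 4 nonzero rows; the last pivot sits in the augmented column, so rank(A) = 3 but rank([A|b]) = 4.
Since the ranks differ, the system is inconsistent.

no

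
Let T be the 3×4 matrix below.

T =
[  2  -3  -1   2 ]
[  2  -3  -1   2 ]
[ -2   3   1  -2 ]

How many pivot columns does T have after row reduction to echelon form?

Row reduce to echelon form.
R2 ← R2 − R1: [0, 0, 0, 0]
R3 ← R3 + R1: [0, 0, 0, 0]
Echelon form has 1 nonzero row, so rank(T) = 1.
Each nonzero row contributes one pivot column: 1 pivot columns.

1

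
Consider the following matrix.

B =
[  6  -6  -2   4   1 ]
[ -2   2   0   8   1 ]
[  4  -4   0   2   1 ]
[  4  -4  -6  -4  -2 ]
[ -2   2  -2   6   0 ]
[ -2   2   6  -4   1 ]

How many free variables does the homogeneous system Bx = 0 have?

2

Row reduce to echelon form.
R2 ← R2 + (1/3)·R1: [0, 0, -2/3, 28/3, 4/3]
R3 ← R3 − (2/3)·R1: [0, 0, 4/3, -2/3, 1/3]
R4 ← R4 − (2/3)·R1: [0, 0, -14/3, -20/3, -8/3]
R5 ← R5 + (1/3)·R1: [0, 0, -8/3, 22/3, 1/3]
R6 ← R6 + (1/3)·R1: [0, 0, 16/3, -8/3, 4/3]
R3 ← R3 + (2)·R2: [0, 0, 0, 18, 3]
R4 ← R4 − (7)·R2: [0, 0, 0, -72, -12]
R5 ← R5 − (4)·R2: [0, 0, 0, -30, -5]
R6 ← R6 + (8)·R2: [0, 0, 0, 72, 12]
R4 ← R4 + (4)·R3: [0, 0, 0, 0, 0]
R5 ← R5 + (5/3)·R3: [0, 0, 0, 0, 0]
R6 ← R6 − (4)·R3: [0, 0, 0, 0, 0]
3 nonzero rows, so rank(B) = 3.
B has 5 columns; by rank–nullity, nullity = 5 − 3 = 2.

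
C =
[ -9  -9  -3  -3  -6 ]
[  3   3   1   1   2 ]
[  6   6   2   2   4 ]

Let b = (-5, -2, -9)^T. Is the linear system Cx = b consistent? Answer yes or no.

no

Row reduce the augmented matrix [C | b].
R2 ← R2 + (1/3)·R1: [0, 0, 0, 0, 0, -11/3]
R3 ← R3 + (2/3)·R1: [0, 0, 0, 0, 0, -37/3]
R3 ← R3 − (37/11)·R2: [0, 0, 0, 0, 0, 0]
The echelon form has 2 nonzero rows; the last pivot sits in the augmented column, so rank(C) = 1 but rank([C|b]) = 2.
Since the ranks differ, the system is inconsistent.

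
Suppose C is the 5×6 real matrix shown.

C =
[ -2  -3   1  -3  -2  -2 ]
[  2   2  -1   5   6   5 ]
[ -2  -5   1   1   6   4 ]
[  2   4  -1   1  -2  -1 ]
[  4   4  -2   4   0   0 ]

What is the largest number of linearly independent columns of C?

3

Row reduce to echelon form.
R2 ← R2 + R1: [0, -1, 0, 2, 4, 3]
R3 ← R3 − R1: [0, -2, 0, 4, 8, 6]
R4 ← R4 + R1: [0, 1, 0, -2, -4, -3]
R5 ← R5 + (2)·R1: [0, -2, 0, -2, -4, -4]
R3 ← R3 − (2)·R2: [0, 0, 0, 0, 0, 0]
R4 ← R4 + R2: [0, 0, 0, 0, 0, 0]
R5 ← R5 − (2)·R2: [0, 0, 0, -6, -12, -10]
Swap R3 ↔ R5
Echelon form has 3 nonzero rows, so rank(C) = 3.
The rank gives the maximum number of linearly independent columns: 3.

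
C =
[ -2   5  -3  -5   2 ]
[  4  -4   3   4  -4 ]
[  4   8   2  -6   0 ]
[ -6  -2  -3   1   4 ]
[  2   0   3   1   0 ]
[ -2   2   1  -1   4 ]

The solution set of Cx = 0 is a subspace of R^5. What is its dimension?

Row reduce to echelon form.
R2 ← R2 + (2)·R1: [0, 6, -3, -6, 0]
R3 ← R3 + (2)·R1: [0, 18, -4, -16, 4]
R4 ← R4 − (3)·R1: [0, -17, 6, 16, -2]
R5 ← R5 + R1: [0, 5, 0, -4, 2]
R6 ← R6 − R1: [0, -3, 4, 4, 2]
R3 ← R3 − (3)·R2: [0, 0, 5, 2, 4]
R4 ← R4 + (17/6)·R2: [0, 0, -5/2, -1, -2]
R5 ← R5 − (5/6)·R2: [0, 0, 5/2, 1, 2]
R6 ← R6 + (1/2)·R2: [0, 0, 5/2, 1, 2]
R4 ← R4 + (1/2)·R3: [0, 0, 0, 0, 0]
R5 ← R5 − (1/2)·R3: [0, 0, 0, 0, 0]
R6 ← R6 − (1/2)·R3: [0, 0, 0, 0, 0]
3 nonzero rows, so rank(C) = 3.
C has 5 columns; by rank–nullity, nullity = 5 − 3 = 2.

2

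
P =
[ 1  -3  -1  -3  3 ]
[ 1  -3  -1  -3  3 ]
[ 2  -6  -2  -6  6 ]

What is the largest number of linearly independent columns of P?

Row reduce to echelon form.
R2 ← R2 − R1: [0, 0, 0, 0, 0]
R3 ← R3 − (2)·R1: [0, 0, 0, 0, 0]
Echelon form has 1 nonzero row, so rank(P) = 1.
The rank gives the maximum number of linearly independent columns: 1.

1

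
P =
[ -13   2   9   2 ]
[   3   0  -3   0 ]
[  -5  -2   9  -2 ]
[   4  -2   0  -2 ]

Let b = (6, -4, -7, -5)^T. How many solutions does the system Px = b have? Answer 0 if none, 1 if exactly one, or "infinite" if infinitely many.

0

Row reduce the augmented matrix [P | b].
R2 ← R2 + (3/13)·R1: [0, 6/13, -12/13, 6/13, -34/13]
R3 ← R3 − (5/13)·R1: [0, -36/13, 72/13, -36/13, -121/13]
R4 ← R4 + (4/13)·R1: [0, -18/13, 36/13, -18/13, -41/13]
R3 ← R3 + (6)·R2: [0, 0, 0, 0, -25]
R4 ← R4 + (3)·R2: [0, 0, 0, 0, -11]
R4 ← R4 − (11/25)·R3: [0, 0, 0, 0, 0]
The echelon form has 3 nonzero rows; the last pivot sits in the augmented column, so rank(P) = 2 but rank([P|b]) = 3.
Since the ranks differ, the system is inconsistent.
It has no solutions.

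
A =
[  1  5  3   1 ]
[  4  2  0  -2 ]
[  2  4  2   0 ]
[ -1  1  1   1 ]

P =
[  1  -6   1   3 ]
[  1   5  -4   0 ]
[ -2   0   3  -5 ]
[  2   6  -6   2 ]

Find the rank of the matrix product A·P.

First compute AP:
[[  2,  25, -16, -10],
 [  2, -26,   8,   8],
 [  2,   8,  -8,  -4],
 [  0,  17,  -8,  -6]]
Now row reduce the product.
R2 ← R2 − R1: [0, -51, 24, 18]
R3 ← R3 − R1: [0, -17, 8, 6]
R3 ← R3 − (1/3)·R2: [0, 0, 0, 0]
R4 ← R4 + (1/3)·R2: [0, 0, 0, 0]
2 nonzero rows, so rank(AP) = 2.

2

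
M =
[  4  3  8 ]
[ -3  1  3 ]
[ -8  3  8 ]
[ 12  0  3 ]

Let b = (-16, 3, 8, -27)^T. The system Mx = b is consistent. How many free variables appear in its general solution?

0

Row reduce the augmented matrix [M | b].
R2 ← R2 + (3/4)·R1: [0, 13/4, 9, -9]
R3 ← R3 + (2)·R1: [0, 9, 24, -24]
R4 ← R4 − (3)·R1: [0, -9, -21, 21]
R3 ← R3 − (36/13)·R2: [0, 0, -12/13, 12/13]
R4 ← R4 + (36/13)·R2: [0, 0, 51/13, -51/13]
R4 ← R4 + (17/4)·R3: [0, 0, 0, 0]
The echelon form has 3 nonzero rows, and every pivot lies in the first 3 columns, so rank(M) = rank([M|b]) = 3.
The system is consistent.
Free variables = (unknowns) − (rank) = 3 − 3 = 0.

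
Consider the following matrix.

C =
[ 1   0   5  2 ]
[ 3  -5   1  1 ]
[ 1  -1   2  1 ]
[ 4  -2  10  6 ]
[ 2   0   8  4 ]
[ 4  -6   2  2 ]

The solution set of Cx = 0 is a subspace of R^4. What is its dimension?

Row reduce to echelon form.
R2 ← R2 − (3)·R1: [0, -5, -14, -5]
R3 ← R3 − R1: [0, -1, -3, -1]
R4 ← R4 − (4)·R1: [0, -2, -10, -2]
R5 ← R5 − (2)·R1: [0, 0, -2, 0]
R6 ← R6 − (4)·R1: [0, -6, -18, -6]
R3 ← R3 − (1/5)·R2: [0, 0, -1/5, 0]
R4 ← R4 − (2/5)·R2: [0, 0, -22/5, 0]
R6 ← R6 − (6/5)·R2: [0, 0, -6/5, 0]
R4 ← R4 − (22)·R3: [0, 0, 0, 0]
R5 ← R5 − (10)·R3: [0, 0, 0, 0]
R6 ← R6 − (6)·R3: [0, 0, 0, 0]
3 nonzero rows, so rank(C) = 3.
C has 4 columns; by rank–nullity, nullity = 4 − 3 = 1.

1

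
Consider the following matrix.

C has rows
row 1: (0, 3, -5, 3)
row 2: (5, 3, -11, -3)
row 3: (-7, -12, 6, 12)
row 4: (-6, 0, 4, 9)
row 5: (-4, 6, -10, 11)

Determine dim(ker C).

Row reduce to echelon form.
Swap R1 ↔ R2
R3 ← R3 + (7/5)·R1: [0, -39/5, -47/5, 39/5]
R4 ← R4 + (6/5)·R1: [0, 18/5, -46/5, 27/5]
R5 ← R5 + (4/5)·R1: [0, 42/5, -94/5, 43/5]
R3 ← R3 + (13/5)·R2: [0, 0, -112/5, 78/5]
R4 ← R4 − (6/5)·R2: [0, 0, -16/5, 9/5]
R5 ← R5 − (14/5)·R2: [0, 0, -24/5, 1/5]
R4 ← R4 − (1/7)·R3: [0, 0, 0, -3/7]
R5 ← R5 − (3/14)·R3: [0, 0, 0, -22/7]
R5 ← R5 − (22/3)·R4: [0, 0, 0, 0]
4 nonzero rows, so rank(C) = 4.
C has 4 columns; by rank–nullity, nullity = 4 − 4 = 0.

0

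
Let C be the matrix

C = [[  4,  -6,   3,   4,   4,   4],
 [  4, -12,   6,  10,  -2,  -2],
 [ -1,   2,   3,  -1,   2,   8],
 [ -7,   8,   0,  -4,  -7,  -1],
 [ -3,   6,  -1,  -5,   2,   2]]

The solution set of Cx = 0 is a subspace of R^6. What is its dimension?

Row reduce to echelon form.
R2 ← R2 − R1: [0, -6, 3, 6, -6, -6]
R3 ← R3 + (1/4)·R1: [0, 1/2, 15/4, 0, 3, 9]
R4 ← R4 + (7/4)·R1: [0, -5/2, 21/4, 3, 0, 6]
R5 ← R5 + (3/4)·R1: [0, 3/2, 5/4, -2, 5, 5]
R3 ← R3 + (1/12)·R2: [0, 0, 4, 1/2, 5/2, 17/2]
R4 ← R4 − (5/12)·R2: [0, 0, 4, 1/2, 5/2, 17/2]
R5 ← R5 + (1/4)·R2: [0, 0, 2, -1/2, 7/2, 7/2]
R4 ← R4 − R3: [0, 0, 0, 0, 0, 0]
R5 ← R5 − (1/2)·R3: [0, 0, 0, -3/4, 9/4, -3/4]
Swap R4 ↔ R5
4 nonzero rows, so rank(C) = 4.
C has 6 columns; by rank–nullity, nullity = 6 − 4 = 2.

2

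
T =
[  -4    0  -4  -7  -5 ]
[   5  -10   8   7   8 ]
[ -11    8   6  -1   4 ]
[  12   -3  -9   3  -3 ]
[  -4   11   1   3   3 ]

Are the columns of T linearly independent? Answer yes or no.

Row reduce T to echelon form.
R2 ← R2 + (5/4)·R1: [0, -10, 3, -7/4, 7/4]
R3 ← R3 − (11/4)·R1: [0, 8, 17, 73/4, 71/4]
R4 ← R4 + (3)·R1: [0, -3, -21, -18, -18]
R5 ← R5 − R1: [0, 11, 5, 10, 8]
R3 ← R3 + (4/5)·R2: [0, 0, 97/5, 337/20, 383/20]
R4 ← R4 − (3/10)·R2: [0, 0, -219/10, -699/40, -741/40]
R5 ← R5 + (11/10)·R2: [0, 0, 83/10, 323/40, 397/40]
R4 ← R4 + (219/194)·R3: [0, 0, 0, 150/97, 300/97]
R5 ← R5 − (83/194)·R3: [0, 0, 0, 84/97, 168/97]
R5 ← R5 − (14/25)·R4: [0, 0, 0, 0, 0]
4 pivots among 5 columns.
Only 4 < 5 pivot columns, so the columns are linearly dependent.

no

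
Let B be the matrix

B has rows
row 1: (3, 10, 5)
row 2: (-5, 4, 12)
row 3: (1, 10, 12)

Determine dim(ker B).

0

Row reduce to echelon form.
R2 ← R2 + (5/3)·R1: [0, 62/3, 61/3]
R3 ← R3 − (1/3)·R1: [0, 20/3, 31/3]
R3 ← R3 − (10/31)·R2: [0, 0, 117/31]
3 nonzero rows, so rank(B) = 3.
B has 3 columns; by rank–nullity, nullity = 3 − 3 = 0.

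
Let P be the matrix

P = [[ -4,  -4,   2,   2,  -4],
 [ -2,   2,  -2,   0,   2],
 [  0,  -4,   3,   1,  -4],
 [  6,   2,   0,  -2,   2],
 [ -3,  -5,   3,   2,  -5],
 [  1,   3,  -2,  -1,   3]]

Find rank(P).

Row reduce to echelon form.
R2 ← R2 − (1/2)·R1: [0, 4, -3, -1, 4]
R4 ← R4 + (3/2)·R1: [0, -4, 3, 1, -4]
R5 ← R5 − (3/4)·R1: [0, -2, 3/2, 1/2, -2]
R6 ← R6 + (1/4)·R1: [0, 2, -3/2, -1/2, 2]
R3 ← R3 + R2: [0, 0, 0, 0, 0]
R4 ← R4 + R2: [0, 0, 0, 0, 0]
R5 ← R5 + (1/2)·R2: [0, 0, 0, 0, 0]
R6 ← R6 − (1/2)·R2: [0, 0, 0, 0, 0]
Echelon form has 2 nonzero rows, so rank(P) = 2.

2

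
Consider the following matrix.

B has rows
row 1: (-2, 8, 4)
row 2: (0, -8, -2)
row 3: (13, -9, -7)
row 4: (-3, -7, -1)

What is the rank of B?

3

Row reduce to echelon form.
R3 ← R3 + (13/2)·R1: [0, 43, 19]
R4 ← R4 − (3/2)·R1: [0, -19, -7]
R3 ← R3 + (43/8)·R2: [0, 0, 33/4]
R4 ← R4 − (19/8)·R2: [0, 0, -9/4]
R4 ← R4 + (3/11)·R3: [0, 0, 0]
Echelon form has 3 nonzero rows, so rank(B) = 3.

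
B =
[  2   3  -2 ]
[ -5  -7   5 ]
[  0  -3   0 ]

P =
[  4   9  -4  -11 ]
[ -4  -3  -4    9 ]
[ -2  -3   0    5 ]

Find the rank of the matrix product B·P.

First compute BP:
[[  0,  15, -20,  -5],
 [ -2, -39,  48,  17],
 [ 12,   9,  12, -27]]
Now row reduce the product.
Swap R1 ↔ R2
R3 ← R3 + (6)·R1: [0, -225, 300, 75]
R3 ← R3 + (15)·R2: [0, 0, 0, 0]
2 nonzero rows, so rank(BP) = 2.

2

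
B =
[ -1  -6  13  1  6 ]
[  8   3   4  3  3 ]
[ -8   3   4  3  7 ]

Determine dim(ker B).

2

Row reduce to echelon form.
R2 ← R2 + (8)·R1: [0, -45, 108, 11, 51]
R3 ← R3 − (8)·R1: [0, 51, -100, -5, -41]
R3 ← R3 + (17/15)·R2: [0, 0, 112/5, 112/15, 84/5]
3 nonzero rows, so rank(B) = 3.
B has 5 columns; by rank–nullity, nullity = 5 − 3 = 2.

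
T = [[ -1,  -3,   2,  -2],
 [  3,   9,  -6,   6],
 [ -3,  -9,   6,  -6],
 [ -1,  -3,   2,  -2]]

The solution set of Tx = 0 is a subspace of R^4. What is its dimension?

Row reduce to echelon form.
R2 ← R2 + (3)·R1: [0, 0, 0, 0]
R3 ← R3 − (3)·R1: [0, 0, 0, 0]
R4 ← R4 − R1: [0, 0, 0, 0]
1 nonzero row, so rank(T) = 1.
T has 4 columns; by rank–nullity, nullity = 4 − 1 = 3.

3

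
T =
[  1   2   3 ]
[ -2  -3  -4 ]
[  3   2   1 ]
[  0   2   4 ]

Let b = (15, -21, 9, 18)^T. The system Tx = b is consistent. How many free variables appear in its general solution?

Row reduce the augmented matrix [T | b].
R2 ← R2 + (2)·R1: [0, 1, 2, 9]
R3 ← R3 − (3)·R1: [0, -4, -8, -36]
R3 ← R3 + (4)·R2: [0, 0, 0, 0]
R4 ← R4 − (2)·R2: [0, 0, 0, 0]
The echelon form has 2 nonzero rows, and every pivot lies in the first 3 columns, so rank(T) = rank([T|b]) = 2.
The system is consistent.
Free variables = (unknowns) − (rank) = 3 − 2 = 1.

1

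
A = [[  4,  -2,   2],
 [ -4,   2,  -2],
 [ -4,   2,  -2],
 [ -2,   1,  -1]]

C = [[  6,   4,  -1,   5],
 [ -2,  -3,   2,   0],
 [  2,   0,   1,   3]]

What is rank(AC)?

First compute AC:
[[ 32,  22,  -6,  26],
 [-32, -22,   6, -26],
 [-32, -22,   6, -26],
 [-16, -11,   3, -13]]
Now row reduce the product.
R2 ← R2 + R1: [0, 0, 0, 0]
R3 ← R3 + R1: [0, 0, 0, 0]
R4 ← R4 + (1/2)·R1: [0, 0, 0, 0]
1 nonzero row, so rank(AC) = 1.

1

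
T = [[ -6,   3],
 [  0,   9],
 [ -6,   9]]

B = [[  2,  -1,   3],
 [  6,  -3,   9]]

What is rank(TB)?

1

First compute TB:
[[  6,  -3,   9],
 [ 54, -27,  81],
 [ 42, -21,  63]]
Now row reduce the product.
R2 ← R2 − (9)·R1: [0, 0, 0]
R3 ← R3 − (7)·R1: [0, 0, 0]
1 nonzero row, so rank(TB) = 1.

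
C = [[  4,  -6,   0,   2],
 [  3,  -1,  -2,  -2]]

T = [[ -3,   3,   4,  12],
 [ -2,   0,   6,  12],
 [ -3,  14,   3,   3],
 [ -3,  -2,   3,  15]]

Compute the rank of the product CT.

2

First compute CT:
[[ -6,   8, -14,   6],
 [  5, -15,  -6, -12]]
Now row reduce the product.
R2 ← R2 + (5/6)·R1: [0, -25/3, -53/3, -7]
2 nonzero rows, so rank(CT) = 2.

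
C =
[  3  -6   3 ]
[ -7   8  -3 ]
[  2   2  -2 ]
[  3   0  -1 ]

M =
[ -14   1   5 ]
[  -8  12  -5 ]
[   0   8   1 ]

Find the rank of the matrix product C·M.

First compute CM:
[[  6, -45,  48],
 [ 34,  65, -78],
 [-44,  10,  -2],
 [-42,  -5,  14]]
Now row reduce the product.
R2 ← R2 − (17/3)·R1: [0, 320, -350]
R3 ← R3 + (22/3)·R1: [0, -320, 350]
R4 ← R4 + (7)·R1: [0, -320, 350]
R3 ← R3 + R2: [0, 0, 0]
R4 ← R4 + R2: [0, 0, 0]
2 nonzero rows, so rank(CM) = 2.

2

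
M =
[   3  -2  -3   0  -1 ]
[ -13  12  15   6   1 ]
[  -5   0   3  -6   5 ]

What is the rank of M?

Row reduce to echelon form.
R2 ← R2 + (13/3)·R1: [0, 10/3, 2, 6, -10/3]
R3 ← R3 + (5/3)·R1: [0, -10/3, -2, -6, 10/3]
R3 ← R3 + R2: [0, 0, 0, 0, 0]
Echelon form has 2 nonzero rows, so rank(M) = 2.

2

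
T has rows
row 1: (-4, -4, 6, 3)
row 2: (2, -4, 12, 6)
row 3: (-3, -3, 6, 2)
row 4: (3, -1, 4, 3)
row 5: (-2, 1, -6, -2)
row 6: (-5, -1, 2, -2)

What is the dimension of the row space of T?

3

Row reduce to echelon form.
R2 ← R2 + (1/2)·R1: [0, -6, 15, 15/2]
R3 ← R3 − (3/4)·R1: [0, 0, 3/2, -1/4]
R4 ← R4 + (3/4)·R1: [0, -4, 17/2, 21/4]
R5 ← R5 − (1/2)·R1: [0, 3, -9, -7/2]
R6 ← R6 − (5/4)·R1: [0, 4, -11/2, -23/4]
R4 ← R4 − (2/3)·R2: [0, 0, -3/2, 1/4]
R5 ← R5 + (1/2)·R2: [0, 0, -3/2, 1/4]
R6 ← R6 + (2/3)·R2: [0, 0, 9/2, -3/4]
R4 ← R4 + R3: [0, 0, 0, 0]
R5 ← R5 + R3: [0, 0, 0, 0]
R6 ← R6 − (3)·R3: [0, 0, 0, 0]
Echelon form has 3 nonzero rows, so rank(T) = 3.
The row space has dimension equal to the rank: 3.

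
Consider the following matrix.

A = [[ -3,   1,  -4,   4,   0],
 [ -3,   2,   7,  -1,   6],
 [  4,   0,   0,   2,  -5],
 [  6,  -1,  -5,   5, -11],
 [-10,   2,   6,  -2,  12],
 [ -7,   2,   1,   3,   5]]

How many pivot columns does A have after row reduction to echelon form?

Row reduce to echelon form.
R2 ← R2 − R1: [0, 1, 11, -5, 6]
R3 ← R3 + (4/3)·R1: [0, 4/3, -16/3, 22/3, -5]
R4 ← R4 + (2)·R1: [0, 1, -13, 13, -11]
R5 ← R5 − (10/3)·R1: [0, -4/3, 58/3, -46/3, 12]
R6 ← R6 − (7/3)·R1: [0, -1/3, 31/3, -19/3, 5]
R3 ← R3 − (4/3)·R2: [0, 0, -20, 14, -13]
R4 ← R4 − R2: [0, 0, -24, 18, -17]
R5 ← R5 + (4/3)·R2: [0, 0, 34, -22, 20]
R6 ← R6 + (1/3)·R2: [0, 0, 14, -8, 7]
R4 ← R4 − (6/5)·R3: [0, 0, 0, 6/5, -7/5]
R5 ← R5 + (17/10)·R3: [0, 0, 0, 9/5, -21/10]
R6 ← R6 + (7/10)·R3: [0, 0, 0, 9/5, -21/10]
R5 ← R5 − (3/2)·R4: [0, 0, 0, 0, 0]
R6 ← R6 − (3/2)·R4: [0, 0, 0, 0, 0]
Echelon form has 4 nonzero rows, so rank(A) = 4.
Each nonzero row contributes one pivot column: 4 pivot columns.

4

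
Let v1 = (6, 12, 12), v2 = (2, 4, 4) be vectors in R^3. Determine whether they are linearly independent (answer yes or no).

no

Form the matrix with these vectors as rows and row reduce.
R2 ← R2 − (1/3)·R1: [0, 0, 0]
1 nonzero row, so the 2 vectors span a space of dimension 1.
Since 1 < 2, the vectors are linearly dependent.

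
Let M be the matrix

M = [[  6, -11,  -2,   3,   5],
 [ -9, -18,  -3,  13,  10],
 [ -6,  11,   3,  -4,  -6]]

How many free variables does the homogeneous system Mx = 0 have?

Row reduce to echelon form.
R2 ← R2 + (3/2)·R1: [0, -69/2, -6, 35/2, 35/2]
R3 ← R3 + R1: [0, 0, 1, -1, -1]
3 nonzero rows, so rank(M) = 3.
M has 5 columns; by rank–nullity, nullity = 5 − 3 = 2.

2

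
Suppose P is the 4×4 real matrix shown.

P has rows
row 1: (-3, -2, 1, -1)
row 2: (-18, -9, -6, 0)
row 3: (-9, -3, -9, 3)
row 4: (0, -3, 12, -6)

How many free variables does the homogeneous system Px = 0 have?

Row reduce to echelon form.
R2 ← R2 − (6)·R1: [0, 3, -12, 6]
R3 ← R3 − (3)·R1: [0, 3, -12, 6]
R3 ← R3 − R2: [0, 0, 0, 0]
R4 ← R4 + R2: [0, 0, 0, 0]
2 nonzero rows, so rank(P) = 2.
P has 4 columns; by rank–nullity, nullity = 4 − 2 = 2.

2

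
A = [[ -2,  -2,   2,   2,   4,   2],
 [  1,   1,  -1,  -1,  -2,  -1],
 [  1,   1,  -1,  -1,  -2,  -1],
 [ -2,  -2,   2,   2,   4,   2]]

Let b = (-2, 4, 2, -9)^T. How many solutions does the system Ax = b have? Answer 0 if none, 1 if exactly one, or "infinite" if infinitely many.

Row reduce the augmented matrix [A | b].
R2 ← R2 + (1/2)·R1: [0, 0, 0, 0, 0, 0, 3]
R3 ← R3 + (1/2)·R1: [0, 0, 0, 0, 0, 0, 1]
R4 ← R4 − R1: [0, 0, 0, 0, 0, 0, -7]
R3 ← R3 − (1/3)·R2: [0, 0, 0, 0, 0, 0, 0]
R4 ← R4 + (7/3)·R2: [0, 0, 0, 0, 0, 0, 0]
The echelon form has 2 nonzero rows; the last pivot sits in the augmented column, so rank(A) = 1 but rank([A|b]) = 2.
Since the ranks differ, the system is inconsistent.
It has no solutions.

0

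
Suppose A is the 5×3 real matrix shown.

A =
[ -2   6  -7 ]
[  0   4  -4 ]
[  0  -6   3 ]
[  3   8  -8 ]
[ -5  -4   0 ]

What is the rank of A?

Row reduce to echelon form.
R4 ← R4 + (3/2)·R1: [0, 17, -37/2]
R5 ← R5 − (5/2)·R1: [0, -19, 35/2]
R3 ← R3 + (3/2)·R2: [0, 0, -3]
R4 ← R4 − (17/4)·R2: [0, 0, -3/2]
R5 ← R5 + (19/4)·R2: [0, 0, -3/2]
R4 ← R4 − (1/2)·R3: [0, 0, 0]
R5 ← R5 − (1/2)·R3: [0, 0, 0]
Echelon form has 3 nonzero rows, so rank(A) = 3.

3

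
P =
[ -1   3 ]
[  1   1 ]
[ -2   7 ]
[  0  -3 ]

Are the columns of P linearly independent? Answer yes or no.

Row reduce P to echelon form.
R2 ← R2 + R1: [0, 4]
R3 ← R3 − (2)·R1: [0, 1]
R3 ← R3 − (1/4)·R2: [0, 0]
R4 ← R4 + (3/4)·R2: [0, 0]
2 pivots among 2 columns.
Every column is a pivot column, so the columns are linearly independent.

yes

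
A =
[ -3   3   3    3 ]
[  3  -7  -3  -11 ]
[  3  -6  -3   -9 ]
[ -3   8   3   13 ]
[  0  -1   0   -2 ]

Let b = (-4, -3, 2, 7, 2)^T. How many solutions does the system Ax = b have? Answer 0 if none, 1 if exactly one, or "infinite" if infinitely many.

0

Row reduce the augmented matrix [A | b].
R2 ← R2 + R1: [0, -4, 0, -8, -7]
R3 ← R3 + R1: [0, -3, 0, -6, -2]
R4 ← R4 − R1: [0, 5, 0, 10, 11]
R3 ← R3 − (3/4)·R2: [0, 0, 0, 0, 13/4]
R4 ← R4 + (5/4)·R2: [0, 0, 0, 0, 9/4]
R5 ← R5 − (1/4)·R2: [0, 0, 0, 0, 15/4]
R4 ← R4 − (9/13)·R3: [0, 0, 0, 0, 0]
R5 ← R5 − (15/13)·R3: [0, 0, 0, 0, 0]
The echelon form has 3 nonzero rows; the last pivot sits in the augmented column, so rank(A) = 2 but rank([A|b]) = 3.
Since the ranks differ, the system is inconsistent.
It has no solutions.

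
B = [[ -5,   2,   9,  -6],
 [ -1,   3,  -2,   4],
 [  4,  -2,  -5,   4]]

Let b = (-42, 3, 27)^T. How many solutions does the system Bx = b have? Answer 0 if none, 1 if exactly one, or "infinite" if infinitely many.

Row reduce the augmented matrix [B | b].
R2 ← R2 − (1/5)·R1: [0, 13/5, -19/5, 26/5, 57/5]
R3 ← R3 + (4/5)·R1: [0, -2/5, 11/5, -4/5, -33/5]
R3 ← R3 + (2/13)·R2: [0, 0, 21/13, 0, -63/13]
The echelon form has 3 nonzero rows, and every pivot lies in the first 4 columns, so rank(B) = rank([B|b]) = 3.
The system is consistent.
rank = 3 < 4 unknowns, so there are infinitely many solutions.

infinite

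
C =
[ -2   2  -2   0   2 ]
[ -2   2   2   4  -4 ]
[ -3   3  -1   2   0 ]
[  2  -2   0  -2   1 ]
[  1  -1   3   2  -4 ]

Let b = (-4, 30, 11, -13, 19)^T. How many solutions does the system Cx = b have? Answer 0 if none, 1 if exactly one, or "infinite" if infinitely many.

infinite

Row reduce the augmented matrix [C | b].
R2 ← R2 − R1: [0, 0, 4, 4, -6, 34]
R3 ← R3 − (3/2)·R1: [0, 0, 2, 2, -3, 17]
R4 ← R4 + R1: [0, 0, -2, -2, 3, -17]
R5 ← R5 + (1/2)·R1: [0, 0, 2, 2, -3, 17]
R3 ← R3 − (1/2)·R2: [0, 0, 0, 0, 0, 0]
R4 ← R4 + (1/2)·R2: [0, 0, 0, 0, 0, 0]
R5 ← R5 − (1/2)·R2: [0, 0, 0, 0, 0, 0]
The echelon form has 2 nonzero rows, and every pivot lies in the first 5 columns, so rank(C) = rank([C|b]) = 2.
The system is consistent.
rank = 2 < 5 unknowns, so there are infinitely many solutions.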